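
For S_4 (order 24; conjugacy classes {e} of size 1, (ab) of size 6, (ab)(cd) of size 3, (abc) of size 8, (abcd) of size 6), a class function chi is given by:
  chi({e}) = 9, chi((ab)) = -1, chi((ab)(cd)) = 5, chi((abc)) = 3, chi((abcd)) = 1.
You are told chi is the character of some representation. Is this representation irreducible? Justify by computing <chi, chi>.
Not irreducible (reducible): <chi, chi> = 10 > 1.

Derivation: <chi, chi> = (1/|G|) sum_C |C| * |chi(C)|^2 = (1/24)[1*|9|^2 + 6*|-1|^2 + 3*|5|^2 + 8*|3|^2 + 6*|1|^2]
  = (1/24)[(81) + (6) + (75) + (72) + (6)] = 240/24 = 10.
A character is irreducible iff <chi, chi> = 1, so this representation is reducible.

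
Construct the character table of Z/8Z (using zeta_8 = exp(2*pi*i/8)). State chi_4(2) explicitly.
Character table of Z/8Z (irreps indexed chi_0,...,chi_7 with chi_k(m) = zeta_8^(k*m), zeta_8 = exp(2*pi*i/8)):
  irrep \ class  {0} (size 1)  {1} (size 1)    {2} (size 1)  {3} (size 1)    {4} (size 1)  {5} (size 1)    {6} (size 1)  {7} (size 1)  
  chi_0          1             1               1             1               1             1               1             1             
  chi_1          1             exp(I*pi/4)     I             exp(3*I*pi/4)   -1            exp(-3*I*pi/4)  -I            exp(-I*pi/4)  
  chi_2          1             I               -1            -I              1             I               -1            -I            
  chi_3          1             exp(3*I*pi/4)   -I            exp(I*pi/4)     -1            exp(-I*pi/4)    I             exp(-3*I*pi/4)
  chi_4          1             -1              1             -1              1             -1              1             -1            
  chi_5          1             exp(-3*I*pi/4)  I             exp(-I*pi/4)    -1            exp(I*pi/4)     -I            exp(3*I*pi/4) 
  chi_6          1             -I              -1            I               1             -I              -1            I             
  chi_7          1             exp(-I*pi/4)    -I            exp(-3*I*pi/4)  -1            exp(3*I*pi/4)   I             exp(I*pi/4)   

Spot check: chi_4(2) = zeta_8^(4*2) = zeta_8^8 = 1.

Details: Z/8Z is abelian, so all 8 irreducible complex representations are 1-dimensional. They are given by chi_k(m) = zeta_8^(k*m) for k = 0,...,7. Row orthogonality: sum_m chi_k(m) conj(chi_l(m)) = 8 * [k = l].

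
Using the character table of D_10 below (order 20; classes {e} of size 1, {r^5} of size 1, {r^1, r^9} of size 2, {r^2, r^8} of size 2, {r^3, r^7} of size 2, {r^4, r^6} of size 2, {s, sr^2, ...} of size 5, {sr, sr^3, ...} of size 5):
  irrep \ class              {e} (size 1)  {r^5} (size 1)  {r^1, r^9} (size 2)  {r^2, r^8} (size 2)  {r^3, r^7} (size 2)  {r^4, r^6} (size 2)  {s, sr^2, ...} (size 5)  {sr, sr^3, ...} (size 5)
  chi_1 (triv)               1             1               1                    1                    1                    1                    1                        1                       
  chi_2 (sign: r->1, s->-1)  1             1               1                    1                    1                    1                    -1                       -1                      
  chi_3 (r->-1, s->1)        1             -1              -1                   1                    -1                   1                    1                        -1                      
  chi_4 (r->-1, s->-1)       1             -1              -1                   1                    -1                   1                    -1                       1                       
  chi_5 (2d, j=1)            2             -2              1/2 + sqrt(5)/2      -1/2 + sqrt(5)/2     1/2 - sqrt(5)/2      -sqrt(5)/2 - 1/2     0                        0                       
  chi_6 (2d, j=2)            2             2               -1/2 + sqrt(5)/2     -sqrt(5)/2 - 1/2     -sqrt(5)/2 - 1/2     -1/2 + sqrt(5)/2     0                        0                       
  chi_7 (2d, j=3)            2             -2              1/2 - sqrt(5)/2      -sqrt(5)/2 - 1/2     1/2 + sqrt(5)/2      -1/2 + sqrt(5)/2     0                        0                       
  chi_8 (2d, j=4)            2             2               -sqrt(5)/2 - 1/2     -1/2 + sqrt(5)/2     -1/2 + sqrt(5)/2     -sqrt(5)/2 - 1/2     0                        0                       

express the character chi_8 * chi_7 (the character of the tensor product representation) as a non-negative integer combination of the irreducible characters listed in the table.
chi_8 tensor chi_7 = chi_5 + chi_7 (all other irreducibles have multiplicity 0).

Details: The character of a tensor product is the pointwise product (chi_8 * chi_7)(C) = chi_8(C) * chi_7(C):
  {e}: (2)*(2), {r^5}: (2)*(-2), {r^1, r^9}: (-sqrt(5)/2 - 1/2)*(1/2 - sqrt(5)/2), {r^2, r^8}: (-1/2 + sqrt(5)/2)*(-sqrt(5)/2 - 1/2), {r^3, r^7}: (-1/2 + sqrt(5)/2)*(1/2 + sqrt(5)/2), {r^4, r^6}: (-sqrt(5)/2 - 1/2)*(-1/2 + sqrt(5)/2), {s, sr^2, ...}: (0)*(0), {sr, sr^3, ...}: (0)*(0)
so (chi_8 * chi_7) takes values
  {e} -> 4, {r^5} -> -4, {r^1, r^9} -> 1, {r^2, r^8} -> -1, {r^3, r^7} -> 1, {r^4, r^6} -> -1, {s, sr^2, ...} -> 0, {sr, sr^3, ...} -> 0.
Now take the inner product of this character with each irreducible chi from the table, <chi_8*chi_7, chi> = (1/20) sum_C |C| (chi_8*chi_7)(C) conj(chi(C)):
  <chi_8*chi_7, chi_1> = (1/20)[1*(4)*conj(1) + 1*(-4)*conj(1) + 2*(1)*conj(1) + 2*(-1)*conj(1) + 2*(1)*conj(1) + 2*(-1)*conj(1) + 5*(0)*conj(1) + 5*(0)*conj(1)]
      = (1/20)[(4) + (-4) + (2) + (-2) + (2) + (-2) + (0) + (0)] = 0/20 = 0
  <chi_8*chi_7, chi_2> = (1/20)[1*(4)*conj(1) + 1*(-4)*conj(1) + 2*(1)*conj(1) + 2*(-1)*conj(1) + 2*(1)*conj(1) + 2*(-1)*conj(1) + 5*(0)*conj(-1) + 5*(0)*conj(-1)]
      = (1/20)[(4) + (-4) + (2) + (-2) + (2) + (-2) + (0) + (0)] = 0/20 = 0
  <chi_8*chi_7, chi_3> = (1/20)[1*(4)*conj(1) + 1*(-4)*conj(-1) + 2*(1)*conj(-1) + 2*(-1)*conj(1) + 2*(1)*conj(-1) + 2*(-1)*conj(1) + 5*(0)*conj(1) + 5*(0)*conj(-1)]
      = (1/20)[(4) + (4) + (-2) + (-2) + (-2) + (-2) + (0) + (0)] = 0/20 = 0
  <chi_8*chi_7, chi_4> = (1/20)[1*(4)*conj(1) + 1*(-4)*conj(-1) + 2*(1)*conj(-1) + 2*(-1)*conj(1) + 2*(1)*conj(-1) + 2*(-1)*conj(1) + 5*(0)*conj(-1) + 5*(0)*conj(1)]
      = (1/20)[(4) + (4) + (-2) + (-2) + (-2) + (-2) + (0) + (0)] = 0/20 = 0
  <chi_8*chi_7, chi_5> = (1/20)[1*(4)*conj(2) + 1*(-4)*conj(-2) + 2*(1)*conj(1/2 + sqrt(5)/2) + 2*(-1)*conj(-1/2 + sqrt(5)/2) + 2*(1)*conj(1/2 - sqrt(5)/2) + 2*(-1)*conj(-sqrt(5)/2 - 1/2) + 5*(0)*conj(0) + 5*(0)*conj(0)]
      = (1/20)[(8) + (8) + (1 + sqrt(5)) + (1 - sqrt(5)) + (1 - sqrt(5)) + (1 + sqrt(5)) + (0) + (0)] = 20/20 = 1
  <chi_8*chi_7, chi_6> = (1/20)[1*(4)*conj(2) + 1*(-4)*conj(2) + 2*(1)*conj(-1/2 + sqrt(5)/2) + 2*(-1)*conj(-sqrt(5)/2 - 1/2) + 2*(1)*conj(-sqrt(5)/2 - 1/2) + 2*(-1)*conj(-1/2 + sqrt(5)/2) + 5*(0)*conj(0) + 5*(0)*conj(0)]
      = (1/20)[(8) + (-8) + (-1 + sqrt(5)) + (1 + sqrt(5)) + (-sqrt(5) - 1) + (1 - sqrt(5)) + (0) + (0)] = 0/20 = 0
  <chi_8*chi_7, chi_7> = (1/20)[1*(4)*conj(2) + 1*(-4)*conj(-2) + 2*(1)*conj(1/2 - sqrt(5)/2) + 2*(-1)*conj(-sqrt(5)/2 - 1/2) + 2*(1)*conj(1/2 + sqrt(5)/2) + 2*(-1)*conj(-1/2 + sqrt(5)/2) + 5*(0)*conj(0) + 5*(0)*conj(0)]
      = (1/20)[(8) + (8) + (1 - sqrt(5)) + (1 + sqrt(5)) + (1 + sqrt(5)) + (1 - sqrt(5)) + (0) + (0)] = 20/20 = 1
  <chi_8*chi_7, chi_8> = (1/20)[1*(4)*conj(2) + 1*(-4)*conj(2) + 2*(1)*conj(-sqrt(5)/2 - 1/2) + 2*(-1)*conj(-1/2 + sqrt(5)/2) + 2*(1)*conj(-1/2 + sqrt(5)/2) + 2*(-1)*conj(-sqrt(5)/2 - 1/2) + 5*(0)*conj(0) + 5*(0)*conj(0)]
      = (1/20)[(8) + (-8) + (-sqrt(5) - 1) + (1 - sqrt(5)) + (-1 + sqrt(5)) + (1 + sqrt(5)) + (0) + (0)] = 0/20 = 0
Hence the multiplicities are chi_5: 1, chi_7: 1. Dimension check: dim(chi_8)*dim(chi_7) = 2*2 = 4 and sum (mult * dim) = 1*2 + 1*2 = 4.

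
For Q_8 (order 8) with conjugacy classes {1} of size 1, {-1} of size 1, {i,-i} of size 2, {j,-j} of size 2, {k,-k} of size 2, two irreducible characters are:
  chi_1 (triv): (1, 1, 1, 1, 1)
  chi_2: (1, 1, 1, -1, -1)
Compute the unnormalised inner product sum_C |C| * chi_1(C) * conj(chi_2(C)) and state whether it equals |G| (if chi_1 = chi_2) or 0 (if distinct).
Sum = 0; so <chi_1, chi_2> = 0 (distinct irreducibles are orthogonal).

Details: Compute term by term over conjugacy classes (|C| * chi_1(C) * conj(chi_2(C))):
  1*(1)*conj(1) + 1*(1)*conj(1) + 2*(1)*conj(1) + 2*(1)*conj(-1) + 2*(1)*conj(-1)
  = (1) + (1) + (2) + (-2) + (-2)
  = 0.
Dividing by |G| = 8 gives 0/8 = 0, matching the row-orthogonality relation <chi_1, chi_2> = [chi_1 = chi_2].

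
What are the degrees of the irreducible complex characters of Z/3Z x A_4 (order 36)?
Dimensions: 1, 1, 1, 1, 1, 1, 1, 1, 1, 3, 3, 3

Solution. There are 12 irreducibles (= number of conjugacy classes). Their dimensions d_i satisfy sum d_i^2 = |G| = 36: 1 + 1 + 1 + 1 + 1 + 1 + 1 + 1 + 1 + 9 + 9 + 9 = 36. (For the product with Z/3Z: each of the 3 1-dim characters of Z/3Z tensors with each irrep of A_4, giving 3 copies of each A_4-dimension.)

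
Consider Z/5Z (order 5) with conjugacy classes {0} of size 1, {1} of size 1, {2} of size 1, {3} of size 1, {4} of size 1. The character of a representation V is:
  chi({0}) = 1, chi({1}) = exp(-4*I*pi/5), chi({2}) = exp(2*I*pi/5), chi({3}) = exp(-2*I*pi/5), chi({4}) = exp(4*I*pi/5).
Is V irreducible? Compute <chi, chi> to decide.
Irreducible: <chi, chi> = 1.

Reasoning: <chi, chi> = (1/|G|) sum_C |C| * |chi(C)|^2 = (1/5)[1*|1|^2 + 1*|exp(-4*I*pi/5)|^2 + 1*|exp(2*I*pi/5)|^2 + 1*|exp(-2*I*pi/5)|^2 + 1*|exp(4*I*pi/5)|^2]
  = (1/5)[(1) + (1) + (1) + (1) + (1)] = 5/5 = 1.
(Exp terms are combined using exp(i*s)*conj(exp(i*t)) = exp(i*(s-t)), and sums of them are collapsed using the identity that for every m > 1 the m distinct m-th roots of unity sum to 0, e.g. 1 + exp(2*I*pi/3) + exp(-2*I*pi/3) = 0.)
A character is irreducible iff <chi, chi> = 1, so this representation is irreducible.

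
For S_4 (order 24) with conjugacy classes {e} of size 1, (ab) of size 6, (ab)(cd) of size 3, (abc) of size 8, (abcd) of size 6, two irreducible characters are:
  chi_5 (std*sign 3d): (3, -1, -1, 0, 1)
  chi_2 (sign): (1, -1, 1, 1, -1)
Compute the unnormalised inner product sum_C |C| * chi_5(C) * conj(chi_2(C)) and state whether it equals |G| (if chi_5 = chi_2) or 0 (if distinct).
Sum = 0; so <chi_5, chi_2> = 0 (distinct irreducibles are orthogonal).

Solution. Compute term by term over conjugacy classes (|C| * chi_5(C) * conj(chi_2(C))):
  1*(3)*conj(1) + 6*(-1)*conj(-1) + 3*(-1)*conj(1) + 8*(0)*conj(1) + 6*(1)*conj(-1)
  = (3) + (6) + (-3) + (0) + (-6)
  = 0.
Dividing by |G| = 24 gives 0/24 = 0, matching the row-orthogonality relation <chi_5, chi_2> = [chi_5 = chi_2].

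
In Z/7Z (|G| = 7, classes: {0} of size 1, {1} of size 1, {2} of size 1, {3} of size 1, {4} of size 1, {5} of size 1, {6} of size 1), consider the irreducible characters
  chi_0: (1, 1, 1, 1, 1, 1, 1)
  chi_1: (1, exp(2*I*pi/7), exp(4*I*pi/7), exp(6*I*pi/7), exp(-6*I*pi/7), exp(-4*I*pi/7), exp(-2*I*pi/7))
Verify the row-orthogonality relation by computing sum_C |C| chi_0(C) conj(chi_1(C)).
Sum = 0; so <chi_0, chi_1> = 0 (distinct irreducibles are orthogonal).

Why: Compute term by term over conjugacy classes (|C| * chi_0(C) * conj(chi_1(C))):
  1*(1)*conj(1) + 1*(1)*conj(exp(2*I*pi/7)) + 1*(1)*conj(exp(4*I*pi/7)) + 1*(1)*conj(exp(6*I*pi/7)) + 1*(1)*conj(exp(-6*I*pi/7)) + 1*(1)*conj(exp(-4*I*pi/7)) + 1*(1)*conj(exp(-2*I*pi/7))
  = (1) + (exp(-2*I*pi/7)) + (exp(-4*I*pi/7)) + (exp(-6*I*pi/7)) + (exp(6*I*pi/7)) + (exp(4*I*pi/7)) + (exp(2*I*pi/7))
  = 0.
(Exp terms are combined using exp(i*s)*conj(exp(i*t)) = exp(i*(s-t)), and sums of them are collapsed using the identity that for every m > 1 the m distinct m-th roots of unity sum to 0, e.g. 1 + exp(2*I*pi/3) + exp(-2*I*pi/3) = 0.)
Dividing by |G| = 7 gives 0/7 = 0, matching the row-orthogonality relation <chi_0, chi_1> = [chi_0 = chi_1].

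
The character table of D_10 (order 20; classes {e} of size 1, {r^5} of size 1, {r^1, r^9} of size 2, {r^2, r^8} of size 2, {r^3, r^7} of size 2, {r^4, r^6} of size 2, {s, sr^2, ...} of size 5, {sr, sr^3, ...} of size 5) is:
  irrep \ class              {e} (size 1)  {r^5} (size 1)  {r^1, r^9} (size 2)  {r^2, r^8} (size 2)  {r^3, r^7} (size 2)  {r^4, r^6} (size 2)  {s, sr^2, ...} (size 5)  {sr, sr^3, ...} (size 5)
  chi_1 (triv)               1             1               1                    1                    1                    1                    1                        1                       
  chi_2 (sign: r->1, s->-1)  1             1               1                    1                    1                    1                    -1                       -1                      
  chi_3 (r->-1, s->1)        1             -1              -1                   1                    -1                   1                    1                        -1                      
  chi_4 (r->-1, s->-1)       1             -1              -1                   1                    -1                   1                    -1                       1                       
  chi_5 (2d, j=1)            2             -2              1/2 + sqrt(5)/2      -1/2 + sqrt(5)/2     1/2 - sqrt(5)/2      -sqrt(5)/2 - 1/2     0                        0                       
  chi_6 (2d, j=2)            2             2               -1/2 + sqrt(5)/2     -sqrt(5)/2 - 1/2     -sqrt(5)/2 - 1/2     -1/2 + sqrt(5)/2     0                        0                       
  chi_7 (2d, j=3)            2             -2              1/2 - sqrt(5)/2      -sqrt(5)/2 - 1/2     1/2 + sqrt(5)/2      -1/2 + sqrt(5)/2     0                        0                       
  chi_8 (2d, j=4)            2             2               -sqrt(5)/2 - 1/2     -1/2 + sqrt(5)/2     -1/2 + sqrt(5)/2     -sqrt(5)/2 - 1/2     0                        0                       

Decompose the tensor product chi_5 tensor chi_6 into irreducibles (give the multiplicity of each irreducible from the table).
chi_5 tensor chi_6 = chi_5 + chi_7 (all other irreducibles have multiplicity 0).

Solution. The character of a tensor product is the pointwise product (chi_5 * chi_6)(C) = chi_5(C) * chi_6(C):
  {e}: (2)*(2), {r^5}: (-2)*(2), {r^1, r^9}: (1/2 + sqrt(5)/2)*(-1/2 + sqrt(5)/2), {r^2, r^8}: (-1/2 + sqrt(5)/2)*(-sqrt(5)/2 - 1/2), {r^3, r^7}: (1/2 - sqrt(5)/2)*(-sqrt(5)/2 - 1/2), {r^4, r^6}: (-sqrt(5)/2 - 1/2)*(-1/2 + sqrt(5)/2), {s, sr^2, ...}: (0)*(0), {sr, sr^3, ...}: (0)*(0)
so (chi_5 * chi_6) takes values
  {e} -> 4, {r^5} -> -4, {r^1, r^9} -> 1, {r^2, r^8} -> -1, {r^3, r^7} -> 1, {r^4, r^6} -> -1, {s, sr^2, ...} -> 0, {sr, sr^3, ...} -> 0.
Now take the inner product of this character with each irreducible chi from the table, <chi_5*chi_6, chi> = (1/20) sum_C |C| (chi_5*chi_6)(C) conj(chi(C)):
  <chi_5*chi_6, chi_1> = (1/20)[1*(4)*conj(1) + 1*(-4)*conj(1) + 2*(1)*conj(1) + 2*(-1)*conj(1) + 2*(1)*conj(1) + 2*(-1)*conj(1) + 5*(0)*conj(1) + 5*(0)*conj(1)]
      = (1/20)[(4) + (-4) + (2) + (-2) + (2) + (-2) + (0) + (0)] = 0/20 = 0
  <chi_5*chi_6, chi_2> = (1/20)[1*(4)*conj(1) + 1*(-4)*conj(1) + 2*(1)*conj(1) + 2*(-1)*conj(1) + 2*(1)*conj(1) + 2*(-1)*conj(1) + 5*(0)*conj(-1) + 5*(0)*conj(-1)]
      = (1/20)[(4) + (-4) + (2) + (-2) + (2) + (-2) + (0) + (0)] = 0/20 = 0
  <chi_5*chi_6, chi_3> = (1/20)[1*(4)*conj(1) + 1*(-4)*conj(-1) + 2*(1)*conj(-1) + 2*(-1)*conj(1) + 2*(1)*conj(-1) + 2*(-1)*conj(1) + 5*(0)*conj(1) + 5*(0)*conj(-1)]
      = (1/20)[(4) + (4) + (-2) + (-2) + (-2) + (-2) + (0) + (0)] = 0/20 = 0
  <chi_5*chi_6, chi_4> = (1/20)[1*(4)*conj(1) + 1*(-4)*conj(-1) + 2*(1)*conj(-1) + 2*(-1)*conj(1) + 2*(1)*conj(-1) + 2*(-1)*conj(1) + 5*(0)*conj(-1) + 5*(0)*conj(1)]
      = (1/20)[(4) + (4) + (-2) + (-2) + (-2) + (-2) + (0) + (0)] = 0/20 = 0
  <chi_5*chi_6, chi_5> = (1/20)[1*(4)*conj(2) + 1*(-4)*conj(-2) + 2*(1)*conj(1/2 + sqrt(5)/2) + 2*(-1)*conj(-1/2 + sqrt(5)/2) + 2*(1)*conj(1/2 - sqrt(5)/2) + 2*(-1)*conj(-sqrt(5)/2 - 1/2) + 5*(0)*conj(0) + 5*(0)*conj(0)]
      = (1/20)[(8) + (8) + (1 + sqrt(5)) + (1 - sqrt(5)) + (1 - sqrt(5)) + (1 + sqrt(5)) + (0) + (0)] = 20/20 = 1
  <chi_5*chi_6, chi_6> = (1/20)[1*(4)*conj(2) + 1*(-4)*conj(2) + 2*(1)*conj(-1/2 + sqrt(5)/2) + 2*(-1)*conj(-sqrt(5)/2 - 1/2) + 2*(1)*conj(-sqrt(5)/2 - 1/2) + 2*(-1)*conj(-1/2 + sqrt(5)/2) + 5*(0)*conj(0) + 5*(0)*conj(0)]
      = (1/20)[(8) + (-8) + (-1 + sqrt(5)) + (1 + sqrt(5)) + (-sqrt(5) - 1) + (1 - sqrt(5)) + (0) + (0)] = 0/20 = 0
  <chi_5*chi_6, chi_7> = (1/20)[1*(4)*conj(2) + 1*(-4)*conj(-2) + 2*(1)*conj(1/2 - sqrt(5)/2) + 2*(-1)*conj(-sqrt(5)/2 - 1/2) + 2*(1)*conj(1/2 + sqrt(5)/2) + 2*(-1)*conj(-1/2 + sqrt(5)/2) + 5*(0)*conj(0) + 5*(0)*conj(0)]
      = (1/20)[(8) + (8) + (1 - sqrt(5)) + (1 + sqrt(5)) + (1 + sqrt(5)) + (1 - sqrt(5)) + (0) + (0)] = 20/20 = 1
  <chi_5*chi_6, chi_8> = (1/20)[1*(4)*conj(2) + 1*(-4)*conj(2) + 2*(1)*conj(-sqrt(5)/2 - 1/2) + 2*(-1)*conj(-1/2 + sqrt(5)/2) + 2*(1)*conj(-1/2 + sqrt(5)/2) + 2*(-1)*conj(-sqrt(5)/2 - 1/2) + 5*(0)*conj(0) + 5*(0)*conj(0)]
      = (1/20)[(8) + (-8) + (-sqrt(5) - 1) + (1 - sqrt(5)) + (-1 + sqrt(5)) + (1 + sqrt(5)) + (0) + (0)] = 0/20 = 0
Hence the multiplicities are chi_5: 1, chi_7: 1. Dimension check: dim(chi_5)*dim(chi_6) = 2*2 = 4 and sum (mult * dim) = 1*2 + 1*2 = 4.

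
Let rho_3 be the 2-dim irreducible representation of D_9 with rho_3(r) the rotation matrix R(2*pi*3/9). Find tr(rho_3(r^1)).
chi_{rho_3}(r^1) = 2*cos(2*pi*3*1/9) = -1

Explanation: rho_3(r^1) is rotation by angle 2*pi*3*1/9, whose trace is 2*cos(2*pi*3*1/9) = -1.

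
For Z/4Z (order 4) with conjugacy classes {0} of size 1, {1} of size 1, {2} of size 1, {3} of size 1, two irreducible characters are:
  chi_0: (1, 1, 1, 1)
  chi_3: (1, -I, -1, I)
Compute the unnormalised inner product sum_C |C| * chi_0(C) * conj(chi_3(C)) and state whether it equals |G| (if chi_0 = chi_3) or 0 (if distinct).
Sum = 0; so <chi_0, chi_3> = 0 (distinct irreducibles are orthogonal).

Argument: Compute term by term over conjugacy classes (|C| * chi_0(C) * conj(chi_3(C))):
  1*(1)*conj(1) + 1*(1)*conj(-I) + 1*(1)*conj(-1) + 1*(1)*conj(I)
  = (1) + (I) + (-1) + (-I)
  = 0.
(Exp terms are combined using exp(i*s)*conj(exp(i*t)) = exp(i*(s-t)), and sums of them are collapsed using the identity that for every m > 1 the m distinct m-th roots of unity sum to 0, e.g. 1 + exp(2*I*pi/3) + exp(-2*I*pi/3) = 0.)
Dividing by |G| = 4 gives 0/4 = 0, matching the row-orthogonality relation <chi_0, chi_3> = [chi_0 = chi_3].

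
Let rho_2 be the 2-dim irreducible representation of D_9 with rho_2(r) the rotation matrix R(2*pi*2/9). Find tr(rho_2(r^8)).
chi_{rho_2}(r^8) = 2*cos(2*pi*2*8/9) = 2*cos(4*pi/9)

Derivation: rho_2(r^8) is rotation by angle 2*pi*2*8/9, whose trace is 2*cos(2*pi*2*8/9) = 2*cos(4*pi/9).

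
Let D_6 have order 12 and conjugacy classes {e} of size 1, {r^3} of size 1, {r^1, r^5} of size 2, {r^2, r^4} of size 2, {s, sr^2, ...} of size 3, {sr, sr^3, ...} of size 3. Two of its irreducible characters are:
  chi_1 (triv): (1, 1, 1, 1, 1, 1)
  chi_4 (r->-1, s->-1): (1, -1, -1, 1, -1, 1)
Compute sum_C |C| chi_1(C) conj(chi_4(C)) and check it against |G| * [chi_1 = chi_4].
Sum = 0; so <chi_1, chi_4> = 0 (distinct irreducibles are orthogonal).

Details: Compute term by term over conjugacy classes (|C| * chi_1(C) * conj(chi_4(C))):
  1*(1)*conj(1) + 1*(1)*conj(-1) + 2*(1)*conj(-1) + 2*(1)*conj(1) + 3*(1)*conj(-1) + 3*(1)*conj(1)
  = (1) + (-1) + (-2) + (2) + (-3) + (3)
  = 0.
Dividing by |G| = 12 gives 0/12 = 0, matching the row-orthogonality relation <chi_1, chi_4> = [chi_1 = chi_4].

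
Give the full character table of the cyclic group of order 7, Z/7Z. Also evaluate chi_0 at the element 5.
Character table of Z/7Z (irreps indexed chi_0,...,chi_6 with chi_k(m) = zeta_7^(k*m), zeta_7 = exp(2*pi*i/7)):
  irrep \ class  {0} (size 1)  {1} (size 1)    {2} (size 1)    {3} (size 1)    {4} (size 1)    {5} (size 1)    {6} (size 1)  
  chi_0          1             1               1               1               1               1               1             
  chi_1          1             exp(2*I*pi/7)   exp(4*I*pi/7)   exp(6*I*pi/7)   exp(-6*I*pi/7)  exp(-4*I*pi/7)  exp(-2*I*pi/7)
  chi_2          1             exp(4*I*pi/7)   exp(-6*I*pi/7)  exp(-2*I*pi/7)  exp(2*I*pi/7)   exp(6*I*pi/7)   exp(-4*I*pi/7)
  chi_3          1             exp(6*I*pi/7)   exp(-2*I*pi/7)  exp(4*I*pi/7)   exp(-4*I*pi/7)  exp(2*I*pi/7)   exp(-6*I*pi/7)
  chi_4          1             exp(-6*I*pi/7)  exp(2*I*pi/7)   exp(-4*I*pi/7)  exp(4*I*pi/7)   exp(-2*I*pi/7)  exp(6*I*pi/7) 
  chi_5          1             exp(-4*I*pi/7)  exp(6*I*pi/7)   exp(2*I*pi/7)   exp(-2*I*pi/7)  exp(-6*I*pi/7)  exp(4*I*pi/7) 
  chi_6          1             exp(-2*I*pi/7)  exp(-4*I*pi/7)  exp(-6*I*pi/7)  exp(6*I*pi/7)   exp(4*I*pi/7)   exp(2*I*pi/7) 

Spot check: chi_0(5) = zeta_7^(0*5) = zeta_7^0 = 1.

Why: Z/7Z is abelian, so all 7 irreducible complex representations are 1-dimensional. They are given by chi_k(m) = zeta_7^(k*m) for k = 0,...,6. Row orthogonality: sum_m chi_k(m) conj(chi_l(m)) = 7 * [k = l].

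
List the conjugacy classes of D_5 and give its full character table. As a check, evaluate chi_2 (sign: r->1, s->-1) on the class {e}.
Conjugacy classes: {e} of size 1, {r^1, r^4} of size 2, {r^2, r^3} of size 2, {s, sr, ..., sr^4} of size 5.
Character table:
  irrep \ class              {e} (size 1)  {r^1, r^4} (size 2)  {r^2, r^3} (size 2)  {s, sr, ..., sr^4} (size 5)
  chi_1 (triv)               1             1                    1                    1                          
  chi_2 (sign: r->1, s->-1)  1             1                    1                    -1                         
  chi_3 (2d, j=1)            2             -1/2 + sqrt(5)/2     -sqrt(5)/2 - 1/2     0                          
  chi_4 (2d, j=2)            2             -sqrt(5)/2 - 1/2     -1/2 + sqrt(5)/2     0                          

Spot check: chi_2 (sign: r->1, s->-1) on {e} = 1.

Justification: D_5 has order 2*5 = 10 with 4 conjugacy classes, hence 4 irreducibles. Sum of squared dims 1 + 1 + 4 + 4 = 10 = |G|. Linear characters come from the abelianisation; the 2-dimensional irreps have character r^k -> 2*cos(2*pi*j*k/5), reflections -> 0.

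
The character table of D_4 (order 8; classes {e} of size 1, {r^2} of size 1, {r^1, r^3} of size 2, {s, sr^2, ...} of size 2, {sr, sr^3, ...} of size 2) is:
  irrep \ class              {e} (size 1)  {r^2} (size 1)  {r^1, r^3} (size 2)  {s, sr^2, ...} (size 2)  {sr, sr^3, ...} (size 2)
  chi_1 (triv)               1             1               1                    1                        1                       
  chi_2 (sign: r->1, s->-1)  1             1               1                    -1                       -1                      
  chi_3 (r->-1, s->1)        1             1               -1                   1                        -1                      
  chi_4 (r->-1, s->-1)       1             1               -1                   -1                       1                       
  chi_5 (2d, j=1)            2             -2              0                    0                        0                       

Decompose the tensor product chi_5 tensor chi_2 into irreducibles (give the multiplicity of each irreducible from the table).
chi_5 tensor chi_2 = chi_5 (all other irreducibles have multiplicity 0).

Why: The character of a tensor product is the pointwise product (chi_5 * chi_2)(C) = chi_5(C) * chi_2(C):
  {e}: (2)*(1), {r^2}: (-2)*(1), {r^1, r^3}: (0)*(1), {s, sr^2, ...}: (0)*(-1), {sr, sr^3, ...}: (0)*(-1)
so (chi_5 * chi_2) takes values
  {e} -> 2, {r^2} -> -2, {r^1, r^3} -> 0, {s, sr^2, ...} -> 0, {sr, sr^3, ...} -> 0.
Now take the inner product of this character with each irreducible chi from the table, <chi_5*chi_2, chi> = (1/8) sum_C |C| (chi_5*chi_2)(C) conj(chi(C)):
  <chi_5*chi_2, chi_1> = (1/8)[1*(2)*conj(1) + 1*(-2)*conj(1) + 2*(0)*conj(1) + 2*(0)*conj(1) + 2*(0)*conj(1)]
      = (1/8)[(2) + (-2) + (0) + (0) + (0)] = 0/8 = 0
  <chi_5*chi_2, chi_2> = (1/8)[1*(2)*conj(1) + 1*(-2)*conj(1) + 2*(0)*conj(1) + 2*(0)*conj(-1) + 2*(0)*conj(-1)]
      = (1/8)[(2) + (-2) + (0) + (0) + (0)] = 0/8 = 0
  <chi_5*chi_2, chi_3> = (1/8)[1*(2)*conj(1) + 1*(-2)*conj(1) + 2*(0)*conj(-1) + 2*(0)*conj(1) + 2*(0)*conj(-1)]
      = (1/8)[(2) + (-2) + (0) + (0) + (0)] = 0/8 = 0
  <chi_5*chi_2, chi_4> = (1/8)[1*(2)*conj(1) + 1*(-2)*conj(1) + 2*(0)*conj(-1) + 2*(0)*conj(-1) + 2*(0)*conj(1)]
      = (1/8)[(2) + (-2) + (0) + (0) + (0)] = 0/8 = 0
  <chi_5*chi_2, chi_5> = (1/8)[1*(2)*conj(2) + 1*(-2)*conj(-2) + 2*(0)*conj(0) + 2*(0)*conj(0) + 2*(0)*conj(0)]
      = (1/8)[(4) + (4) + (0) + (0) + (0)] = 8/8 = 1
Hence the multiplicities are chi_5: 1. Dimension check: dim(chi_5)*dim(chi_2) = 2*1 = 2 and sum (mult * dim) = 1*2 = 2.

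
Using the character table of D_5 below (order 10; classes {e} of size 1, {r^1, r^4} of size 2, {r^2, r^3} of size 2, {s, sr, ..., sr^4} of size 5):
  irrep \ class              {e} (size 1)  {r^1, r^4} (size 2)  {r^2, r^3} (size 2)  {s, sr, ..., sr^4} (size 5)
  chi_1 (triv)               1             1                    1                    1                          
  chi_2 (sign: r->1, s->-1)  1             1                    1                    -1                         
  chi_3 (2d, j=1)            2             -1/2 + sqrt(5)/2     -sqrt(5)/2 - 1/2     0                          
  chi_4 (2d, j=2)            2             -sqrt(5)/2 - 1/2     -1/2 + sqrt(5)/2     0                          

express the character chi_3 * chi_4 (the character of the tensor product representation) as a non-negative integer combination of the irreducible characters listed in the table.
chi_3 tensor chi_4 = chi_3 + chi_4 (all other irreducibles have multiplicity 0).

Explanation: The character of a tensor product is the pointwise product (chi_3 * chi_4)(C) = chi_3(C) * chi_4(C):
  {e}: (2)*(2), {r^1, r^4}: (-1/2 + sqrt(5)/2)*(-sqrt(5)/2 - 1/2), {r^2, r^3}: (-sqrt(5)/2 - 1/2)*(-1/2 + sqrt(5)/2), {s, sr, ..., sr^4}: (0)*(0)
so (chi_3 * chi_4) takes values
  {e} -> 4, {r^1, r^4} -> -1, {r^2, r^3} -> -1, {s, sr, ..., sr^4} -> 0.
Now take the inner product of this character with each irreducible chi from the table, <chi_3*chi_4, chi> = (1/10) sum_C |C| (chi_3*chi_4)(C) conj(chi(C)):
  <chi_3*chi_4, chi_1> = (1/10)[1*(4)*conj(1) + 2*(-1)*conj(1) + 2*(-1)*conj(1) + 5*(0)*conj(1)]
      = (1/10)[(4) + (-2) + (-2) + (0)] = 0/10 = 0
  <chi_3*chi_4, chi_2> = (1/10)[1*(4)*conj(1) + 2*(-1)*conj(1) + 2*(-1)*conj(1) + 5*(0)*conj(-1)]
      = (1/10)[(4) + (-2) + (-2) + (0)] = 0/10 = 0
  <chi_3*chi_4, chi_3> = (1/10)[1*(4)*conj(2) + 2*(-1)*conj(-1/2 + sqrt(5)/2) + 2*(-1)*conj(-sqrt(5)/2 - 1/2) + 5*(0)*conj(0)]
      = (1/10)[(8) + (1 - sqrt(5)) + (1 + sqrt(5)) + (0)] = 10/10 = 1
  <chi_3*chi_4, chi_4> = (1/10)[1*(4)*conj(2) + 2*(-1)*conj(-sqrt(5)/2 - 1/2) + 2*(-1)*conj(-1/2 + sqrt(5)/2) + 5*(0)*conj(0)]
      = (1/10)[(8) + (1 + sqrt(5)) + (1 - sqrt(5)) + (0)] = 10/10 = 1
Hence the multiplicities are chi_3: 1, chi_4: 1. Dimension check: dim(chi_3)*dim(chi_4) = 2*2 = 4 and sum (mult * dim) = 1*2 + 1*2 = 4.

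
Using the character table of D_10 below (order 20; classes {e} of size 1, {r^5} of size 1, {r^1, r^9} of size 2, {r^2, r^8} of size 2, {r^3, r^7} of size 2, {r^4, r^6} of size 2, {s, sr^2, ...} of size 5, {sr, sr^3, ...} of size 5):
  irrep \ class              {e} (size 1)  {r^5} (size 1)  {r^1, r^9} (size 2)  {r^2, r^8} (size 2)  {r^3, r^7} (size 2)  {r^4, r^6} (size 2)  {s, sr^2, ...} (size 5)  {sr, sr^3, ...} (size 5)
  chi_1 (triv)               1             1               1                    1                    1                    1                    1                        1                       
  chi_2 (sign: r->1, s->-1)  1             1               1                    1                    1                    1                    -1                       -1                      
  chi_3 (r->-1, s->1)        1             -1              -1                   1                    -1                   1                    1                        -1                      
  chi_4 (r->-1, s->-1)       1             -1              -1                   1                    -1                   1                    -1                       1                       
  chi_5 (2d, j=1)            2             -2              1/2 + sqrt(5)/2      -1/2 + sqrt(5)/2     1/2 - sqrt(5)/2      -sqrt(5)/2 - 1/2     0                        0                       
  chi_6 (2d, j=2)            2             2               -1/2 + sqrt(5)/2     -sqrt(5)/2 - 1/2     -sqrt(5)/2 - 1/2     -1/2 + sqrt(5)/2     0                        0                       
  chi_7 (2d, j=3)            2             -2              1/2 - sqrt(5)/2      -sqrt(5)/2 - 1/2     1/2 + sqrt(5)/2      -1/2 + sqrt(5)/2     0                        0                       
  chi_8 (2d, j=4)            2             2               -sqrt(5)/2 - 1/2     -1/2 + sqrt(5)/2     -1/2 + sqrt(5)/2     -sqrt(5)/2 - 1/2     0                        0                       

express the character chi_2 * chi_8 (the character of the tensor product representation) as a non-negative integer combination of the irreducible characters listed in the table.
chi_2 tensor chi_8 = chi_8 (all other irreducibles have multiplicity 0).

Details: The character of a tensor product is the pointwise product (chi_2 * chi_8)(C) = chi_2(C) * chi_8(C):
  {e}: (1)*(2), {r^5}: (1)*(2), {r^1, r^9}: (1)*(-sqrt(5)/2 - 1/2), {r^2, r^8}: (1)*(-1/2 + sqrt(5)/2), {r^3, r^7}: (1)*(-1/2 + sqrt(5)/2), {r^4, r^6}: (1)*(-sqrt(5)/2 - 1/2), {s, sr^2, ...}: (-1)*(0), {sr, sr^3, ...}: (-1)*(0)
so (chi_2 * chi_8) takes values
  {e} -> 2, {r^5} -> 2, {r^1, r^9} -> -sqrt(5)/2 - 1/2, {r^2, r^8} -> -1/2 + sqrt(5)/2, {r^3, r^7} -> -1/2 + sqrt(5)/2, {r^4, r^6} -> -sqrt(5)/2 - 1/2, {s, sr^2, ...} -> 0, {sr, sr^3, ...} -> 0.
Now take the inner product of this character with each irreducible chi from the table, <chi_2*chi_8, chi> = (1/20) sum_C |C| (chi_2*chi_8)(C) conj(chi(C)):
  <chi_2*chi_8, chi_1> = (1/20)[1*(2)*conj(1) + 1*(2)*conj(1) + 2*(-sqrt(5)/2 - 1/2)*conj(1) + 2*(-1/2 + sqrt(5)/2)*conj(1) + 2*(-1/2 + sqrt(5)/2)*conj(1) + 2*(-sqrt(5)/2 - 1/2)*conj(1) + 5*(0)*conj(1) + 5*(0)*conj(1)]
      = (1/20)[(2) + (2) + (-sqrt(5) - 1) + (-1 + sqrt(5)) + (-1 + sqrt(5)) + (-sqrt(5) - 1) + (0) + (0)] = 0/20 = 0
  <chi_2*chi_8, chi_2> = (1/20)[1*(2)*conj(1) + 1*(2)*conj(1) + 2*(-sqrt(5)/2 - 1/2)*conj(1) + 2*(-1/2 + sqrt(5)/2)*conj(1) + 2*(-1/2 + sqrt(5)/2)*conj(1) + 2*(-sqrt(5)/2 - 1/2)*conj(1) + 5*(0)*conj(-1) + 5*(0)*conj(-1)]
      = (1/20)[(2) + (2) + (-sqrt(5) - 1) + (-1 + sqrt(5)) + (-1 + sqrt(5)) + (-sqrt(5) - 1) + (0) + (0)] = 0/20 = 0
  <chi_2*chi_8, chi_3> = (1/20)[1*(2)*conj(1) + 1*(2)*conj(-1) + 2*(-sqrt(5)/2 - 1/2)*conj(-1) + 2*(-1/2 + sqrt(5)/2)*conj(1) + 2*(-1/2 + sqrt(5)/2)*conj(-1) + 2*(-sqrt(5)/2 - 1/2)*conj(1) + 5*(0)*conj(1) + 5*(0)*conj(-1)]
      = (1/20)[(2) + (-2) + (1 + sqrt(5)) + (-1 + sqrt(5)) + (1 - sqrt(5)) + (-sqrt(5) - 1) + (0) + (0)] = 0/20 = 0
  <chi_2*chi_8, chi_4> = (1/20)[1*(2)*conj(1) + 1*(2)*conj(-1) + 2*(-sqrt(5)/2 - 1/2)*conj(-1) + 2*(-1/2 + sqrt(5)/2)*conj(1) + 2*(-1/2 + sqrt(5)/2)*conj(-1) + 2*(-sqrt(5)/2 - 1/2)*conj(1) + 5*(0)*conj(-1) + 5*(0)*conj(1)]
      = (1/20)[(2) + (-2) + (1 + sqrt(5)) + (-1 + sqrt(5)) + (1 - sqrt(5)) + (-sqrt(5) - 1) + (0) + (0)] = 0/20 = 0
  <chi_2*chi_8, chi_5> = (1/20)[1*(2)*conj(2) + 1*(2)*conj(-2) + 2*(-sqrt(5)/2 - 1/2)*conj(1/2 + sqrt(5)/2) + 2*(-1/2 + sqrt(5)/2)*conj(-1/2 + sqrt(5)/2) + 2*(-1/2 + sqrt(5)/2)*conj(1/2 - sqrt(5)/2) + 2*(-sqrt(5)/2 - 1/2)*conj(-sqrt(5)/2 - 1/2) + 5*(0)*conj(0) + 5*(0)*conj(0)]
      = (1/20)[(4) + (-4) + (-3 - sqrt(5)) + (3 - sqrt(5)) + (-3 + sqrt(5)) + (sqrt(5) + 3) + (0) + (0)] = 0/20 = 0
  <chi_2*chi_8, chi_6> = (1/20)[1*(2)*conj(2) + 1*(2)*conj(2) + 2*(-sqrt(5)/2 - 1/2)*conj(-1/2 + sqrt(5)/2) + 2*(-1/2 + sqrt(5)/2)*conj(-sqrt(5)/2 - 1/2) + 2*(-1/2 + sqrt(5)/2)*conj(-sqrt(5)/2 - 1/2) + 2*(-sqrt(5)/2 - 1/2)*conj(-1/2 + sqrt(5)/2) + 5*(0)*conj(0) + 5*(0)*conj(0)]
      = (1/20)[(4) + (4) + (-2) + (-2) + (-2) + (-2) + (0) + (0)] = 0/20 = 0
  <chi_2*chi_8, chi_7> = (1/20)[1*(2)*conj(2) + 1*(2)*conj(-2) + 2*(-sqrt(5)/2 - 1/2)*conj(1/2 - sqrt(5)/2) + 2*(-1/2 + sqrt(5)/2)*conj(-sqrt(5)/2 - 1/2) + 2*(-1/2 + sqrt(5)/2)*conj(1/2 + sqrt(5)/2) + 2*(-sqrt(5)/2 - 1/2)*conj(-1/2 + sqrt(5)/2) + 5*(0)*conj(0) + 5*(0)*conj(0)]
      = (1/20)[(4) + (-4) + (2) + (-2) + (2) + (-2) + (0) + (0)] = 0/20 = 0
  <chi_2*chi_8, chi_8> = (1/20)[1*(2)*conj(2) + 1*(2)*conj(2) + 2*(-sqrt(5)/2 - 1/2)*conj(-sqrt(5)/2 - 1/2) + 2*(-1/2 + sqrt(5)/2)*conj(-1/2 + sqrt(5)/2) + 2*(-1/2 + sqrt(5)/2)*conj(-1/2 + sqrt(5)/2) + 2*(-sqrt(5)/2 - 1/2)*conj(-sqrt(5)/2 - 1/2) + 5*(0)*conj(0) + 5*(0)*conj(0)]
      = (1/20)[(4) + (4) + (sqrt(5) + 3) + (3 - sqrt(5)) + (3 - sqrt(5)) + (sqrt(5) + 3) + (0) + (0)] = 20/20 = 1
Hence the multiplicities are chi_8: 1. Dimension check: dim(chi_2)*dim(chi_8) = 1*2 = 2 and sum (mult * dim) = 1*2 = 2.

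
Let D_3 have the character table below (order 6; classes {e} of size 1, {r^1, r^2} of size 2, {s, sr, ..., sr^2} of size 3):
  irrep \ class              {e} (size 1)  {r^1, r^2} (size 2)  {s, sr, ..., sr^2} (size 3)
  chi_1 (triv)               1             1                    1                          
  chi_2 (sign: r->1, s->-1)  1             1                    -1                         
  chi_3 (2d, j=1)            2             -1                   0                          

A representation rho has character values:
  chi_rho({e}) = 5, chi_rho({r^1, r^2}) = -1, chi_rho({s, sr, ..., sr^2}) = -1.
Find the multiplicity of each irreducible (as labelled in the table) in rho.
Multiplicities: chi_1: 0, chi_2: 1, chi_3: 2.

Reasoning: Use <chi_rho, chi> = (1/|G|) sum_C |C| * chi_rho(C) * conj(chi(C)) with |G| = 6 for each irreducible chi in the table:
  <chi_rho, chi_1> = (1/6)[1*(5)*conj(1) + 2*(-1)*conj(1) + 3*(-1)*conj(1)]
      = (1/6)[(5) + (-2) + (-3)] = 0/6 = 0
  <chi_rho, chi_2> = (1/6)[1*(5)*conj(1) + 2*(-1)*conj(1) + 3*(-1)*conj(-1)]
      = (1/6)[(5) + (-2) + (3)] = 6/6 = 1
  <chi_rho, chi_3> = (1/6)[1*(5)*conj(2) + 2*(-1)*conj(-1) + 3*(-1)*conj(0)]
      = (1/6)[(10) + (2) + (0)] = 12/6 = 2
Dimension check: dim(rho) = sum (mult * dim) = 0*1 + 1*1 + 2*2 = 5 = chi_rho(e) = 5.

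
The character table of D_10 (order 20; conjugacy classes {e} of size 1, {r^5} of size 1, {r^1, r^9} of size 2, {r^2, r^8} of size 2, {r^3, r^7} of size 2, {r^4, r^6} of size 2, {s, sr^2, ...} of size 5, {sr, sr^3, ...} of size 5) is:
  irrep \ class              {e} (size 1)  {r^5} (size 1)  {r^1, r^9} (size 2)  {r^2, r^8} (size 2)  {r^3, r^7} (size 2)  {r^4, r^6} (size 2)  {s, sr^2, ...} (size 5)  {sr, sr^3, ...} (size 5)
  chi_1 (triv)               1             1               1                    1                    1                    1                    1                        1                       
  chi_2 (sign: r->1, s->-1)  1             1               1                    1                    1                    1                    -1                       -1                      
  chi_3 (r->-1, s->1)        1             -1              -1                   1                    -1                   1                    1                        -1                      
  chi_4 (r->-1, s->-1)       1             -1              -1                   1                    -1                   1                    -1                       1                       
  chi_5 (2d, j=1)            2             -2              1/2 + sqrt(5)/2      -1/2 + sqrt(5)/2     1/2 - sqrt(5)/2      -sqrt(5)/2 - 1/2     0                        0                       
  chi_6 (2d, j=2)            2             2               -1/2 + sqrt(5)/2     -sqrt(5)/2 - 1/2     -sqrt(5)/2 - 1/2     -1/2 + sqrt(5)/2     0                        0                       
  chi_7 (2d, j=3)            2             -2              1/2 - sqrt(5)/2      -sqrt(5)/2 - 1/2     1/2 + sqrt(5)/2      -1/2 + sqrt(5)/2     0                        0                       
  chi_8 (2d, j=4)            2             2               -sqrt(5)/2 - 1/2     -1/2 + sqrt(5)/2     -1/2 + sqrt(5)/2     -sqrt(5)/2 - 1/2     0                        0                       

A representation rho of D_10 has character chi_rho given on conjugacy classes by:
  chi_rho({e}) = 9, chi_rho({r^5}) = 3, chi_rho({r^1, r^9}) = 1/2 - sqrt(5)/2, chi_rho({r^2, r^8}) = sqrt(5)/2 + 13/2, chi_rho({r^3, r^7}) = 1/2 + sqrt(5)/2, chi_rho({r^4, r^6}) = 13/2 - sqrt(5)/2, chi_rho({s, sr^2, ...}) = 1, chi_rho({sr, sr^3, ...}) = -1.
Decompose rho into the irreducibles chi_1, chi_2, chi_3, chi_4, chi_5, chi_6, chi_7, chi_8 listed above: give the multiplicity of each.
Multiplicities: chi_1: 2, chi_2: 2, chi_3: 2, chi_4: 1, chi_5: 0, chi_6: 0, chi_7: 0, chi_8: 1.

Explanation: Use <chi_rho, chi> = (1/|G|) sum_C |C| * chi_rho(C) * conj(chi(C)) with |G| = 20 for each irreducible chi in the table:
  <chi_rho, chi_1> = (1/20)[1*(9)*conj(1) + 1*(3)*conj(1) + 2*(1/2 - sqrt(5)/2)*conj(1) + 2*(sqrt(5)/2 + 13/2)*conj(1) + 2*(1/2 + sqrt(5)/2)*conj(1) + 2*(13/2 - sqrt(5)/2)*conj(1) + 5*(1)*conj(1) + 5*(-1)*conj(1)]
      = (1/20)[(9) + (3) + (1 - sqrt(5)) + (sqrt(5) + 13) + (1 + sqrt(5)) + (13 - sqrt(5)) + (5) + (-5)] = 40/20 = 2
  <chi_rho, chi_2> = (1/20)[1*(9)*conj(1) + 1*(3)*conj(1) + 2*(1/2 - sqrt(5)/2)*conj(1) + 2*(sqrt(5)/2 + 13/2)*conj(1) + 2*(1/2 + sqrt(5)/2)*conj(1) + 2*(13/2 - sqrt(5)/2)*conj(1) + 5*(1)*conj(-1) + 5*(-1)*conj(-1)]
      = (1/20)[(9) + (3) + (1 - sqrt(5)) + (sqrt(5) + 13) + (1 + sqrt(5)) + (13 - sqrt(5)) + (-5) + (5)] = 40/20 = 2
  <chi_rho, chi_3> = (1/20)[1*(9)*conj(1) + 1*(3)*conj(-1) + 2*(1/2 - sqrt(5)/2)*conj(-1) + 2*(sqrt(5)/2 + 13/2)*conj(1) + 2*(1/2 + sqrt(5)/2)*conj(-1) + 2*(13/2 - sqrt(5)/2)*conj(1) + 5*(1)*conj(1) + 5*(-1)*conj(-1)]
      = (1/20)[(9) + (-3) + (-1 + sqrt(5)) + (sqrt(5) + 13) + (-sqrt(5) - 1) + (13 - sqrt(5)) + (5) + (5)] = 40/20 = 2
  <chi_rho, chi_4> = (1/20)[1*(9)*conj(1) + 1*(3)*conj(-1) + 2*(1/2 - sqrt(5)/2)*conj(-1) + 2*(sqrt(5)/2 + 13/2)*conj(1) + 2*(1/2 + sqrt(5)/2)*conj(-1) + 2*(13/2 - sqrt(5)/2)*conj(1) + 5*(1)*conj(-1) + 5*(-1)*conj(1)]
      = (1/20)[(9) + (-3) + (-1 + sqrt(5)) + (sqrt(5) + 13) + (-sqrt(5) - 1) + (13 - sqrt(5)) + (-5) + (-5)] = 20/20 = 1
  <chi_rho, chi_5> = (1/20)[1*(9)*conj(2) + 1*(3)*conj(-2) + 2*(1/2 - sqrt(5)/2)*conj(1/2 + sqrt(5)/2) + 2*(sqrt(5)/2 + 13/2)*conj(-1/2 + sqrt(5)/2) + 2*(1/2 + sqrt(5)/2)*conj(1/2 - sqrt(5)/2) + 2*(13/2 - sqrt(5)/2)*conj(-sqrt(5)/2 - 1/2) + 5*(1)*conj(0) + 5*(-1)*conj(0)]
      = (1/20)[(18) + (-6) + (-2) + (-4 + 6*sqrt(5)) + (-2) + (-6*sqrt(5) - 4) + (0) + (0)] = 0/20 = 0
  <chi_rho, chi_6> = (1/20)[1*(9)*conj(2) + 1*(3)*conj(2) + 2*(1/2 - sqrt(5)/2)*conj(-1/2 + sqrt(5)/2) + 2*(sqrt(5)/2 + 13/2)*conj(-sqrt(5)/2 - 1/2) + 2*(1/2 + sqrt(5)/2)*conj(-sqrt(5)/2 - 1/2) + 2*(13/2 - sqrt(5)/2)*conj(-1/2 + sqrt(5)/2) + 5*(1)*conj(0) + 5*(-1)*conj(0)]
      = (1/20)[(18) + (6) + (-3 + sqrt(5)) + (-7*sqrt(5) - 9) + (-3 - sqrt(5)) + (-9 + 7*sqrt(5)) + (0) + (0)] = 0/20 = 0
  <chi_rho, chi_7> = (1/20)[1*(9)*conj(2) + 1*(3)*conj(-2) + 2*(1/2 - sqrt(5)/2)*conj(1/2 - sqrt(5)/2) + 2*(sqrt(5)/2 + 13/2)*conj(-sqrt(5)/2 - 1/2) + 2*(1/2 + sqrt(5)/2)*conj(1/2 + sqrt(5)/2) + 2*(13/2 - sqrt(5)/2)*conj(-1/2 + sqrt(5)/2) + 5*(1)*conj(0) + 5*(-1)*conj(0)]
      = (1/20)[(18) + (-6) + (3 - sqrt(5)) + (-7*sqrt(5) - 9) + (sqrt(5) + 3) + (-9 + 7*sqrt(5)) + (0) + (0)] = 0/20 = 0
  <chi_rho, chi_8> = (1/20)[1*(9)*conj(2) + 1*(3)*conj(2) + 2*(1/2 - sqrt(5)/2)*conj(-sqrt(5)/2 - 1/2) + 2*(sqrt(5)/2 + 13/2)*conj(-1/2 + sqrt(5)/2) + 2*(1/2 + sqrt(5)/2)*conj(-1/2 + sqrt(5)/2) + 2*(13/2 - sqrt(5)/2)*conj(-sqrt(5)/2 - 1/2) + 5*(1)*conj(0) + 5*(-1)*conj(0)]
      = (1/20)[(18) + (6) + (2) + (-4 + 6*sqrt(5)) + (2) + (-6*sqrt(5) - 4) + (0) + (0)] = 20/20 = 1
Dimension check: dim(rho) = sum (mult * dim) = 2*1 + 2*1 + 2*1 + 1*1 + 0*2 + 0*2 + 0*2 + 1*2 = 9 = chi_rho(e) = 9.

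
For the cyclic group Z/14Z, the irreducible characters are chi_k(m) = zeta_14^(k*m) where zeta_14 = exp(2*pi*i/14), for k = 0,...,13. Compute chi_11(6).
chi_11(6) = zeta_14^66 = exp(-4*I*pi/7)

Details: chi_11(6) = zeta_14^(11*6) = zeta_14^66. Since zeta_14^14 = 1, this equals zeta_14^10 = exp(2*pi*i*10/14) = exp(-4*I*pi/7).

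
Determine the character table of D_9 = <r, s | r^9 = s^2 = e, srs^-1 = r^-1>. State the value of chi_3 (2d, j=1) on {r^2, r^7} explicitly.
Conjugacy classes: {e} of size 1, {r^1, r^8} of size 2, {r^2, r^7} of size 2, {r^3, r^6} of size 2, {r^4, r^5} of size 2, {s, sr, ..., sr^8} of size 9.
Character table:
  irrep \ class              {e} (size 1)  {r^1, r^8} (size 2)  {r^2, r^7} (size 2)  {r^3, r^6} (size 2)  {r^4, r^5} (size 2)  {s, sr, ..., sr^8} (size 9)
  chi_1 (triv)               1             1                    1                    1                    1                    1                          
  chi_2 (sign: r->1, s->-1)  1             1                    1                    1                    1                    -1                         
  chi_3 (2d, j=1)            2             2*cos(2*pi/9)        2*cos(4*pi/9)        -1                   -2*cos(pi/9)         0                          
  chi_4 (2d, j=2)            2             2*cos(4*pi/9)        -2*cos(pi/9)         -1                   2*cos(2*pi/9)        0                          
  chi_5 (2d, j=3)            2             -1                   -1                   2                    -1                   0                          
  chi_6 (2d, j=4)            2             -2*cos(pi/9)         2*cos(2*pi/9)        -1                   2*cos(4*pi/9)        0                          

Spot check: chi_3 (2d, j=1) on {r^2, r^7} = 2*cos(4*pi/9).

D_9 has order 2*9 = 18 with 6 conjugacy classes, hence 6 irreducibles. Sum of squared dims 1 + 1 + 4 + 4 + 4 + 4 = 18 = |G|. Linear characters come from the abelianisation; the 2-dimensional irreps have character r^k -> 2*cos(2*pi*j*k/9), reflections -> 0.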